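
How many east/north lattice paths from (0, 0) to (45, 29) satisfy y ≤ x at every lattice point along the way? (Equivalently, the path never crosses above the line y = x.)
Number of paths = 115582176701226353104

By the reflection principle (André's argument), the number of monotone paths to (45, 29) with n ≤ m that never go above y = x is C(74, 45) − C(74, 46) = 312751772250377190752 − 197169595549150837648 = 115582176701226353104.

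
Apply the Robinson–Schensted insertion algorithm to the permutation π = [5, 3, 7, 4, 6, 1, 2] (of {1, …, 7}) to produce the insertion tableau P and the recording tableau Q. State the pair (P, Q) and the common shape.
P = [1, 2, 6] / [3, 4] / [5, 7];  Q = [1, 3, 5] / [2, 4] / [6, 7];  common shape = (3, 2, 2)

Row-insert the values π_1, π_2, … into P one at a time, bumping the leftmost entry strictly greater than the inserted value down to the next row. The recording tableau Q records, in position (i, j), the step at which that cell was added to P.
  Insert 5 (step 1): P = [5];  Q = [1]
  Insert 3 (step 2): P = [3] / [5];  Q = [1] / [2]
  Insert 7 (step 3): P = [3, 7] / [5];  Q = [1, 3] / [2]
  Insert 4 (step 4): P = [3, 4] / [5, 7];  Q = [1, 3] / [2, 4]
  Insert 6 (step 5): P = [3, 4, 6] / [5, 7];  Q = [1, 3, 5] / [2, 4]
  Insert 1 (step 6): P = [1, 4, 6] / [3, 7] / [5];  Q = [1, 3, 5] / [2, 4] / [6]
  Insert 2 (step 7): P = [1, 2, 6] / [3, 4] / [5, 7];  Q = [1, 3, 5] / [2, 4] / [6, 7]
Final shape: (3, 2, 2).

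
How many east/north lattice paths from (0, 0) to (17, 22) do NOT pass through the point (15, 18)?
Number of paths = 35463743010

Total paths from (0, 0) to (17, 22): C(39, 17) = 51021117810. Paths through (15, 18): (paths (0, 0) → (15, 18)) × (paths (15, 18) → (17, 22)) = C(33, 15) · C(6, 2) = 1037158320 · 15 = 15557374800. Avoidance count = 51021117810 − 15557374800 = 35463743010.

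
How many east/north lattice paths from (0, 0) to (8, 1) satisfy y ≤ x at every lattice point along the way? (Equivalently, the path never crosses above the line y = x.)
Number of paths = 8

By the reflection principle (André's argument), the number of monotone paths to (8, 1) with n ≤ m that never go above y = x is C(9, 8) − C(9, 9) = 9 − 1 = 8.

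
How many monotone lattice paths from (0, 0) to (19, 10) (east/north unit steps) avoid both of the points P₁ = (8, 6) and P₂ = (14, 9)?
Number of paths = 12541287

Inclusion–exclusion. Total paths: C(29, 19) = 20030010. Through P₁: C(14, 8)·C(15, 11) = 4099095. Through P₂: C(23, 14)·C(6, 5) = 4903140. Since P₁ is strictly southwest of P₂, a monotone path through both must visit P₁ then P₂; paths through both = C(14, 8)·C(9, 6)·C(6, 5) = 1513512. Avoid both = 20030010 − 4099095 − 4903140 + 1513512 = 12541287.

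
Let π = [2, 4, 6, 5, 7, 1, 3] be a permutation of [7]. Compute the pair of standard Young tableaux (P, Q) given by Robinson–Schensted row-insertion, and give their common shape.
P = [1, 3, 5, 7] / [2, 4] / [6];  Q = [1, 2, 3, 5] / [4, 7] / [6];  common shape = (4, 2, 1)

Row-insert the values π_1, π_2, … into P one at a time, bumping the leftmost entry strictly greater than the inserted value down to the next row. The recording tableau Q records, in position (i, j), the step at which that cell was added to P.
  Insert 2 (step 1): P = [2];  Q = [1]
  Insert 4 (step 2): P = [2, 4];  Q = [1, 2]
  Insert 6 (step 3): P = [2, 4, 6];  Q = [1, 2, 3]
  Insert 5 (step 4): P = [2, 4, 5] / [6];  Q = [1, 2, 3] / [4]
  Insert 7 (step 5): P = [2, 4, 5, 7] / [6];  Q = [1, 2, 3, 5] / [4]
  Insert 1 (step 6): P = [1, 4, 5, 7] / [2] / [6];  Q = [1, 2, 3, 5] / [4] / [6]
  Insert 3 (step 7): P = [1, 3, 5, 7] / [2, 4] / [6];  Q = [1, 2, 3, 5] / [4, 7] / [6]
Final shape: (4, 2, 1).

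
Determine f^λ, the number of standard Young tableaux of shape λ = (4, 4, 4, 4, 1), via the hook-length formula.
# SYT of shape (4, 4, 4, 4, 1) = 204204

Hook-length formula: f^λ = n! / Π hook(c), product over all cells c of the Young diagram. For λ = (4, 4, 4, 4, 1), n = 17 boxes. Hook lengths by row (left-to-right, top-to-bottom): [8, 6, 5, 4]; [7, 5, 4, 3]; [6, 4, 3, 2]; [5, 3, 2, 1]; [1]. Product of hooks = 1741824000. So f^λ = 17! / 1741824000 = 355687428096000 / 1741824000 = 204204.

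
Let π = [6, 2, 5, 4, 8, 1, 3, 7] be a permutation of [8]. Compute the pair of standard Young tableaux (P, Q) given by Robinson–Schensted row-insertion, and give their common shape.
P = [1, 3, 7] / [2, 4, 8] / [5] / [6];  Q = [1, 3, 5] / [2, 7, 8] / [4] / [6];  common shape = (3, 3, 1, 1)

Row-insert the values π_1, π_2, … into P one at a time, bumping the leftmost entry strictly greater than the inserted value down to the next row. The recording tableau Q records, in position (i, j), the step at which that cell was added to P.
  Insert 6 (step 1): P = [6];  Q = [1]
  Insert 2 (step 2): P = [2] / [6];  Q = [1] / [2]
  Insert 5 (step 3): P = [2, 5] / [6];  Q = [1, 3] / [2]
  Insert 4 (step 4): P = [2, 4] / [5] / [6];  Q = [1, 3] / [2] / [4]
  Insert 8 (step 5): P = [2, 4, 8] / [5] / [6];  Q = [1, 3, 5] / [2] / [4]
  Insert 1 (step 6): P = [1, 4, 8] / [2] / [5] / [6];  Q = [1, 3, 5] / [2] / [4] / [6]
  Insert 3 (step 7): P = [1, 3, 8] / [2, 4] / [5] / [6];  Q = [1, 3, 5] / [2, 7] / [4] / [6]
  Insert 7 (step 8): P = [1, 3, 7] / [2, 4, 8] / [5] / [6];  Q = [1, 3, 5] / [2, 7, 8] / [4] / [6]
Final shape: (3, 3, 1, 1).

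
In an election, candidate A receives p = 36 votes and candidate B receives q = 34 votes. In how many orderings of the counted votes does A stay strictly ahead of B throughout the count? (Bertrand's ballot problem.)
Strict-lead orderings = 3116285494907301262

Total orderings of the 70 votes with 36 for A: C(70, 36) = 109069992321755544170. By the Bertrand ballot formula (Cycle Lemma / reflection principle), the number of orderings in which A is strictly ahead of B throughout is (p − q)/(p + q) · C(p + q, p) = (36 − 34)/(36 + 34) · 109069992321755544170 = 3116285494907301262.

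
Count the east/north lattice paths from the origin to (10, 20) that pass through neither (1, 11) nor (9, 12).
Number of paths = 26817177

Inclusion–exclusion. Total paths: C(30, 10) = 30045015. Through P₁: C(12, 1)·C(18, 9) = 583440. Through P₂: C(21, 9)·C(9, 1) = 2645370. Since P₁ is strictly southwest of P₂, a monotone path through both must visit P₁ then P₂; paths through both = C(12, 1)·C(9, 8)·C(9, 1) = 972. Avoid both = 30045015 − 583440 − 2645370 + 972 = 26817177.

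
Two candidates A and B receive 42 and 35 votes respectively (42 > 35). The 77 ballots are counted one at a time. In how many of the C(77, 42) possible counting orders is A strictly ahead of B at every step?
Strict-lead orderings = 909101747848285690860

Total orderings of the 77 votes with 42 for A: C(77, 42) = 10000119226331142599460. By the Bertrand ballot formula (Cycle Lemma / reflection principle), the number of orderings in which A is strictly ahead of B throughout is (p − q)/(p + q) · C(p + q, p) = (42 − 35)/(42 + 35) · 10000119226331142599460 = 909101747848285690860.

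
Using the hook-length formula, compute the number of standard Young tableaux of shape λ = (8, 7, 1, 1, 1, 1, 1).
# SYT of shape (8, 7, 1, 1, 1, 1, 1) = 8314020

Hook-length formula: f^λ = n! / Π hook(c), product over all cells c of the Young diagram. For λ = (8, 7, 1, 1, 1, 1, 1), n = 20 boxes. Hook lengths by row (left-to-right, top-to-bottom): [14, 8, 7, 6, 5, 4, 3, 1]; [12, 6, 5, 4, 3, 2, 1]; [5]; [4]; [3]; [2]; [1]. Product of hooks = 292626432000. So f^λ = 20! / 292626432000 = 2432902008176640000 / 292626432000 = 8314020.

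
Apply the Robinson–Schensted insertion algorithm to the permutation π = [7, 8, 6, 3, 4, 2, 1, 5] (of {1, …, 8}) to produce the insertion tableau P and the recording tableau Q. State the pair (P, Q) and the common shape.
P = [1, 4, 5] / [2, 8] / [3] / [6] / [7];  Q = [1, 2, 8] / [3, 5] / [4] / [6] / [7];  common shape = (3, 2, 1, 1, 1)

Row-insert the values π_1, π_2, … into P one at a time, bumping the leftmost entry strictly greater than the inserted value down to the next row. The recording tableau Q records, in position (i, j), the step at which that cell was added to P.
  Insert 7 (step 1): P = [7];  Q = [1]
  Insert 8 (step 2): P = [7, 8];  Q = [1, 2]
  Insert 6 (step 3): P = [6, 8] / [7];  Q = [1, 2] / [3]
  Insert 3 (step 4): P = [3, 8] / [6] / [7];  Q = [1, 2] / [3] / [4]
  Insert 4 (step 5): P = [3, 4] / [6, 8] / [7];  Q = [1, 2] / [3, 5] / [4]
  Insert 2 (step 6): P = [2, 4] / [3, 8] / [6] / [7];  Q = [1, 2] / [3, 5] / [4] / [6]
  Insert 1 (step 7): P = [1, 4] / [2, 8] / [3] / [6] / [7];  Q = [1, 2] / [3, 5] / [4] / [6] / [7]
  Insert 5 (step 8): P = [1, 4, 5] / [2, 8] / [3] / [6] / [7];  Q = [1, 2, 8] / [3, 5] / [4] / [6] / [7]
Final shape: (3, 2, 1, 1, 1).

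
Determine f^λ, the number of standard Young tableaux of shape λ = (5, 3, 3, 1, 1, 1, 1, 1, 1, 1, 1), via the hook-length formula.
# SYT of shape (5, 3, 3, 1, 1, 1, 1, 1, 1, 1, 1) = 2116296

Hook-length formula: f^λ = n! / Π hook(c), product over all cells c of the Young diagram. For λ = (5, 3, 3, 1, 1, 1, 1, 1, 1, 1, 1), n = 19 boxes. Hook lengths by row (left-to-right, top-to-bottom): [15, 6, 5, 2, 1]; [12, 3, 2]; [11, 2, 1]; [8]; [7]; [6]; [5]; [4]; [3]; [2]; [1]. Product of hooks = 57480192000. So f^λ = 19! / 57480192000 = 121645100408832000 / 57480192000 = 2116296.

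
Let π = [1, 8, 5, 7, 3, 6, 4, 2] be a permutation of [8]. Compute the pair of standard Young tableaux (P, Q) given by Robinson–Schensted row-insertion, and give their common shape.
P = [1, 2, 4] / [3, 6] / [5] / [7] / [8];  Q = [1, 2, 4] / [3, 6] / [5] / [7] / [8];  common shape = (3, 2, 1, 1, 1)

Row-insert the values π_1, π_2, … into P one at a time, bumping the leftmost entry strictly greater than the inserted value down to the next row. The recording tableau Q records, in position (i, j), the step at which that cell was added to P.
  Insert 1 (step 1): P = [1];  Q = [1]
  Insert 8 (step 2): P = [1, 8];  Q = [1, 2]
  Insert 5 (step 3): P = [1, 5] / [8];  Q = [1, 2] / [3]
  Insert 7 (step 4): P = [1, 5, 7] / [8];  Q = [1, 2, 4] / [3]
  Insert 3 (step 5): P = [1, 3, 7] / [5] / [8];  Q = [1, 2, 4] / [3] / [5]
  Insert 6 (step 6): P = [1, 3, 6] / [5, 7] / [8];  Q = [1, 2, 4] / [3, 6] / [5]
  Insert 4 (step 7): P = [1, 3, 4] / [5, 6] / [7] / [8];  Q = [1, 2, 4] / [3, 6] / [5] / [7]
  Insert 2 (step 8): P = [1, 2, 4] / [3, 6] / [5] / [7] / [8];  Q = [1, 2, 4] / [3, 6] / [5] / [7] / [8]
Final shape: (3, 2, 1, 1, 1).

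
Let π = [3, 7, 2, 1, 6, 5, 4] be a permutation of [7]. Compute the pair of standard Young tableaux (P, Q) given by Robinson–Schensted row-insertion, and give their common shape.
P = [1, 4] / [2, 5] / [3, 6] / [7];  Q = [1, 2] / [3, 5] / [4, 6] / [7];  common shape = (2, 2, 2, 1)

Row-insert the values π_1, π_2, … into P one at a time, bumping the leftmost entry strictly greater than the inserted value down to the next row. The recording tableau Q records, in position (i, j), the step at which that cell was added to P.
  Insert 3 (step 1): P = [3];  Q = [1]
  Insert 7 (step 2): P = [3, 7];  Q = [1, 2]
  Insert 2 (step 3): P = [2, 7] / [3];  Q = [1, 2] / [3]
  Insert 1 (step 4): P = [1, 7] / [2] / [3];  Q = [1, 2] / [3] / [4]
  Insert 6 (step 5): P = [1, 6] / [2, 7] / [3];  Q = [1, 2] / [3, 5] / [4]
  Insert 5 (step 6): P = [1, 5] / [2, 6] / [3, 7];  Q = [1, 2] / [3, 5] / [4, 6]
  Insert 4 (step 7): P = [1, 4] / [2, 5] / [3, 6] / [7];  Q = [1, 2] / [3, 5] / [4, 6] / [7]
Final shape: (2, 2, 2, 1).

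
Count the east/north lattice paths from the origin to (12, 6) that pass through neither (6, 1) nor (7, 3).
Number of paths = 9786

Inclusion–exclusion. Total paths: C(18, 12) = 18564. Through P₁: C(7, 6)·C(11, 6) = 3234. Through P₂: C(10, 7)·C(8, 5) = 6720. Since P₁ is strictly southwest of P₂, a monotone path through both must visit P₁ then P₂; paths through both = C(7, 6)·C(3, 1)·C(8, 5) = 1176. Avoid both = 18564 − 3234 − 6720 + 1176 = 9786.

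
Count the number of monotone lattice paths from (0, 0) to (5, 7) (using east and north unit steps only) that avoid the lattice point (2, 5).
Number of paths = 582

Total paths from (0, 0) to (5, 7): C(12, 5) = 792. Paths through (2, 5): (paths (0, 0) → (2, 5)) × (paths (2, 5) → (5, 7)) = C(7, 2) · C(5, 3) = 21 · 10 = 210. Avoidance count = 792 − 210 = 582.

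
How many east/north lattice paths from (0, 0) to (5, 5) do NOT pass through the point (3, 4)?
Number of paths = 147

Total paths from (0, 0) to (5, 5): C(10, 5) = 252. Paths through (3, 4): (paths (0, 0) → (3, 4)) × (paths (3, 4) → (5, 5)) = C(7, 3) · C(3, 2) = 35 · 3 = 105. Avoidance count = 252 − 105 = 147.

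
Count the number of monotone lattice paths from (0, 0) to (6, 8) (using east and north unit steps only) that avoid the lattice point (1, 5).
Number of paths = 2667

Total paths from (0, 0) to (6, 8): C(14, 6) = 3003. Paths through (1, 5): (paths (0, 0) → (1, 5)) × (paths (1, 5) → (6, 8)) = C(6, 1) · C(8, 5) = 6 · 56 = 336. Avoidance count = 3003 − 336 = 2667.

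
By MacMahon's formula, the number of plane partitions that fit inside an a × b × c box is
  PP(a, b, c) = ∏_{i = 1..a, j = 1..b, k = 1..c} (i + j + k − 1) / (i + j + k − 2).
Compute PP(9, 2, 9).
PP(9, 2, 9) = 449141836

Evaluate the triple product over i = 1..9, j = 1..2, k = 1..9. The factors are (2/1) · (3/2) · (4/3) · (5/4) · (6/5) · (7/6) · (8/7) · (9/8) · … (162 factors total). The numerators and denominators telescope so the product is an integer; carrying out the multiplication exactly gives PP(9, 2, 9) = 449141836.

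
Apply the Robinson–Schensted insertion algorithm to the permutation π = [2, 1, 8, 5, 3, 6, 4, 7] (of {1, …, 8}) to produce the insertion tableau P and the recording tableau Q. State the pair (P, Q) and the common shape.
P = [1, 3, 4, 7] / [2, 5, 6] / [8];  Q = [1, 3, 6, 8] / [2, 4, 7] / [5];  common shape = (4, 3, 1)

Row-insert the values π_1, π_2, … into P one at a time, bumping the leftmost entry strictly greater than the inserted value down to the next row. The recording tableau Q records, in position (i, j), the step at which that cell was added to P.
  Insert 2 (step 1): P = [2];  Q = [1]
  Insert 1 (step 2): P = [1] / [2];  Q = [1] / [2]
  Insert 8 (step 3): P = [1, 8] / [2];  Q = [1, 3] / [2]
  Insert 5 (step 4): P = [1, 5] / [2, 8];  Q = [1, 3] / [2, 4]
  Insert 3 (step 5): P = [1, 3] / [2, 5] / [8];  Q = [1, 3] / [2, 4] / [5]
  Insert 6 (step 6): P = [1, 3, 6] / [2, 5] / [8];  Q = [1, 3, 6] / [2, 4] / [5]
  Insert 4 (step 7): P = [1, 3, 4] / [2, 5, 6] / [8];  Q = [1, 3, 6] / [2, 4, 7] / [5]
  Insert 7 (step 8): P = [1, 3, 4, 7] / [2, 5, 6] / [8];  Q = [1, 3, 6, 8] / [2, 4, 7] / [5]
Final shape: (4, 3, 1).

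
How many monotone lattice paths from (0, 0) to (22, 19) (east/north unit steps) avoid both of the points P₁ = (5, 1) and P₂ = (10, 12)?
Number of paths = 186174634356

Inclusion–exclusion. Total paths: C(41, 22) = 244662670200. Through P₁: C(6, 5)·C(35, 17) = 27225405900. Through P₂: C(22, 10)·C(19, 12) = 32583198648. Since P₁ is strictly southwest of P₂, a monotone path through both must visit P₁ then P₂; paths through both = C(6, 5)·C(16, 5)·C(19, 12) = 1320568704. Avoid both = 244662670200 − 27225405900 − 32583198648 + 1320568704 = 186174634356.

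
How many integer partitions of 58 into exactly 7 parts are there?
p(58, 7 parts) = 19928

Partitions of n into exactly k parts are in bijection with partitions of n − k into at most k parts (subtract 1 from each part). So p(58, exactly 7) = p(51, parts ≤ 7). Computing via the recurrence p(m, j) = p(m, j−1) + p(m−j, j) gives 19928.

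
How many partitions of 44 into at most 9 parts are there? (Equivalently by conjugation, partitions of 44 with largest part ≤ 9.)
p(44, parts ≤ 9) = 22380

Use the recurrence p(n, m) = p(n, m−1) + p(n−m, m): either the largest part is < m (count p(n, m−1)) or the largest part is exactly m (remove one copy of m, count p(n−m, m)). With p(0, ·) = 1 this gives p(44, parts ≤ 9) = 22380. (By conjugating Young diagrams, this also counts partitions of 44 into at most 9 parts.)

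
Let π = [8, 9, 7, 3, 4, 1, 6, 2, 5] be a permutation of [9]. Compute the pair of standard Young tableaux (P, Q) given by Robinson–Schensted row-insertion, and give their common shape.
P = [1, 2, 5] / [3, 4, 6] / [7, 9] / [8];  Q = [1, 2, 7] / [3, 5, 9] / [4, 8] / [6];  common shape = (3, 3, 2, 1)

Row-insert the values π_1, π_2, … into P one at a time, bumping the leftmost entry strictly greater than the inserted value down to the next row. The recording tableau Q records, in position (i, j), the step at which that cell was added to P.
  Insert 8 (step 1): P = [8];  Q = [1]
  Insert 9 (step 2): P = [8, 9];  Q = [1, 2]
  Insert 7 (step 3): P = [7, 9] / [8];  Q = [1, 2] / [3]
  Insert 3 (step 4): P = [3, 9] / [7] / [8];  Q = [1, 2] / [3] / [4]
  Insert 4 (step 5): P = [3, 4] / [7, 9] / [8];  Q = [1, 2] / [3, 5] / [4]
  Insert 1 (step 6): P = [1, 4] / [3, 9] / [7] / [8];  Q = [1, 2] / [3, 5] / [4] / [6]
  Insert 6 (step 7): P = [1, 4, 6] / [3, 9] / [7] / [8];  Q = [1, 2, 7] / [3, 5] / [4] / [6]
  Insert 2 (step 8): P = [1, 2, 6] / [3, 4] / [7, 9] / [8];  Q = [1, 2, 7] / [3, 5] / [4, 8] / [6]
  Insert 5 (step 9): P = [1, 2, 5] / [3, 4, 6] / [7, 9] / [8];  Q = [1, 2, 7] / [3, 5, 9] / [4, 8] / [6]
Final shape: (3, 3, 2, 1).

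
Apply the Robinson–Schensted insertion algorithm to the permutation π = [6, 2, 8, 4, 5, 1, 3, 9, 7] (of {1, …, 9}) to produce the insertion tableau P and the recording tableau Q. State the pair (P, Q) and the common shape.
P = [1, 3, 5, 7] / [2, 4, 9] / [6, 8];  Q = [1, 3, 5, 8] / [2, 4, 9] / [6, 7];  common shape = (4, 3, 2)

Row-insert the values π_1, π_2, … into P one at a time, bumping the leftmost entry strictly greater than the inserted value down to the next row. The recording tableau Q records, in position (i, j), the step at which that cell was added to P.
  Insert 6 (step 1): P = [6];  Q = [1]
  Insert 2 (step 2): P = [2] / [6];  Q = [1] / [2]
  Insert 8 (step 3): P = [2, 8] / [6];  Q = [1, 3] / [2]
  Insert 4 (step 4): P = [2, 4] / [6, 8];  Q = [1, 3] / [2, 4]
  Insert 5 (step 5): P = [2, 4, 5] / [6, 8];  Q = [1, 3, 5] / [2, 4]
  Insert 1 (step 6): P = [1, 4, 5] / [2, 8] / [6];  Q = [1, 3, 5] / [2, 4] / [6]
  Insert 3 (step 7): P = [1, 3, 5] / [2, 4] / [6, 8];  Q = [1, 3, 5] / [2, 4] / [6, 7]
  Insert 9 (step 8): P = [1, 3, 5, 9] / [2, 4] / [6, 8];  Q = [1, 3, 5, 8] / [2, 4] / [6, 7]
  Insert 7 (step 9): P = [1, 3, 5, 7] / [2, 4, 9] / [6, 8];  Q = [1, 3, 5, 8] / [2, 4, 9] / [6, 7]
Final shape: (4, 3, 2).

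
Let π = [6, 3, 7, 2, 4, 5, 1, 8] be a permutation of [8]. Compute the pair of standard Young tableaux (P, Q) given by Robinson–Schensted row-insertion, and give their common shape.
P = [1, 4, 5, 8] / [2, 7] / [3] / [6];  Q = [1, 3, 6, 8] / [2, 5] / [4] / [7];  common shape = (4, 2, 1, 1)

Row-insert the values π_1, π_2, … into P one at a time, bumping the leftmost entry strictly greater than the inserted value down to the next row. The recording tableau Q records, in position (i, j), the step at which that cell was added to P.
  Insert 6 (step 1): P = [6];  Q = [1]
  Insert 3 (step 2): P = [3] / [6];  Q = [1] / [2]
  Insert 7 (step 3): P = [3, 7] / [6];  Q = [1, 3] / [2]
  Insert 2 (step 4): P = [2, 7] / [3] / [6];  Q = [1, 3] / [2] / [4]
  Insert 4 (step 5): P = [2, 4] / [3, 7] / [6];  Q = [1, 3] / [2, 5] / [4]
  Insert 5 (step 6): P = [2, 4, 5] / [3, 7] / [6];  Q = [1, 3, 6] / [2, 5] / [4]
  Insert 1 (step 7): P = [1, 4, 5] / [2, 7] / [3] / [6];  Q = [1, 3, 6] / [2, 5] / [4] / [7]
  Insert 8 (step 8): P = [1, 4, 5, 8] / [2, 7] / [3] / [6];  Q = [1, 3, 6, 8] / [2, 5] / [4] / [7]
Final shape: (4, 2, 1, 1).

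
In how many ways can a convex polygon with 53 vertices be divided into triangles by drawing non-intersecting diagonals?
C_51 = 7684785670514316385230816156

These polygon triangulations are counted by the Catalan number C_n = (1/(n + 1)) · C(2n, n). For n = 51: C_51 = (1/52) · C(102, 51) = 399608854866744452032002440112/52 = 7684785670514316385230816156.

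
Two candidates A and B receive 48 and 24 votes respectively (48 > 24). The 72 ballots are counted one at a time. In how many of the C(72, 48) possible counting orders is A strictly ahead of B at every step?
Strict-lead orderings = 2650087220696342700

Total orderings of the 72 votes with 48 for A: C(72, 48) = 7950261662089028100. By the Bertrand ballot formula (Cycle Lemma / reflection principle), the number of orderings in which A is strictly ahead of B throughout is (p − q)/(p + q) · C(p + q, p) = (48 − 24)/(48 + 24) · 7950261662089028100 = 2650087220696342700.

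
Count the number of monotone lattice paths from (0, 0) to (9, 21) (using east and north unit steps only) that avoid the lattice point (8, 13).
Number of paths = 12475740

Total paths from (0, 0) to (9, 21): C(30, 9) = 14307150. Paths through (8, 13): (paths (0, 0) → (8, 13)) × (paths (8, 13) → (9, 21)) = C(21, 8) · C(9, 1) = 203490 · 9 = 1831410. Avoidance count = 14307150 − 1831410 = 12475740.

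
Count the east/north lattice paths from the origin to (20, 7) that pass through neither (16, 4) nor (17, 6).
Number of paths = 372807

Inclusion–exclusion. Total paths: C(27, 20) = 888030. Through P₁: C(20, 16)·C(7, 4) = 169575. Through P₂: C(23, 17)·C(4, 3) = 403788. Since P₁ is strictly southwest of P₂, a monotone path through both must visit P₁ then P₂; paths through both = C(20, 16)·C(3, 1)·C(4, 3) = 58140. Avoid both = 888030 − 169575 − 403788 + 58140 = 372807.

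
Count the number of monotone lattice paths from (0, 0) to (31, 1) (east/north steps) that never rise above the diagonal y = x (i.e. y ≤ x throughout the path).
Number of paths = 31

By the reflection principle (André's argument), the number of monotone paths to (31, 1) with n ≤ m that never go above y = x is C(32, 31) − C(32, 32) = 32 − 1 = 31.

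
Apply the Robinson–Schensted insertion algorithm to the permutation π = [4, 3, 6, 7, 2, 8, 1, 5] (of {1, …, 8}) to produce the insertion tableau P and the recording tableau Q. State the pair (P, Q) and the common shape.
P = [1, 5, 7, 8] / [2, 6] / [3] / [4];  Q = [1, 3, 4, 6] / [2, 8] / [5] / [7];  common shape = (4, 2, 1, 1)

Row-insert the values π_1, π_2, … into P one at a time, bumping the leftmost entry strictly greater than the inserted value down to the next row. The recording tableau Q records, in position (i, j), the step at which that cell was added to P.
  Insert 4 (step 1): P = [4];  Q = [1]
  Insert 3 (step 2): P = [3] / [4];  Q = [1] / [2]
  Insert 6 (step 3): P = [3, 6] / [4];  Q = [1, 3] / [2]
  Insert 7 (step 4): P = [3, 6, 7] / [4];  Q = [1, 3, 4] / [2]
  Insert 2 (step 5): P = [2, 6, 7] / [3] / [4];  Q = [1, 3, 4] / [2] / [5]
  Insert 8 (step 6): P = [2, 6, 7, 8] / [3] / [4];  Q = [1, 3, 4, 6] / [2] / [5]
  Insert 1 (step 7): P = [1, 6, 7, 8] / [2] / [3] / [4];  Q = [1, 3, 4, 6] / [2] / [5] / [7]
  Insert 5 (step 8): P = [1, 5, 7, 8] / [2, 6] / [3] / [4];  Q = [1, 3, 4, 6] / [2, 8] / [5] / [7]
Final shape: (4, 2, 1, 1).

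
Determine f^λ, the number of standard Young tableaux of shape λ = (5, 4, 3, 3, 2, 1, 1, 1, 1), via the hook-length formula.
# SYT of shape (5, 4, 3, 3, 2, 1, 1, 1, 1) = 415458750

Hook-length formula: f^λ = n! / Π hook(c), product over all cells c of the Young diagram. For λ = (5, 4, 3, 3, 2, 1, 1, 1, 1), n = 21 boxes. Hook lengths by row (left-to-right, top-to-bottom): [13, 8, 6, 3, 1]; [11, 6, 4, 1]; [9, 4, 2]; [8, 3, 1]; [6, 1]; [4]; [3]; [2]; [1]. Product of hooks = 122974765056. So f^λ = 21! / 122974765056 = 51090942171709440000 / 122974765056 = 415458750.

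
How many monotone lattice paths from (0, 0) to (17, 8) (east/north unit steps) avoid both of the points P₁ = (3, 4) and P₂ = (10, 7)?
Number of paths = 852491

Inclusion–exclusion. Total paths: C(25, 17) = 1081575. Through P₁: C(7, 3)·C(18, 14) = 107100. Through P₂: C(17, 10)·C(8, 7) = 155584. Since P₁ is strictly southwest of P₂, a monotone path through both must visit P₁ then P₂; paths through both = C(7, 3)·C(10, 7)·C(8, 7) = 33600. Avoid both = 1081575 − 107100 − 155584 + 33600 = 852491.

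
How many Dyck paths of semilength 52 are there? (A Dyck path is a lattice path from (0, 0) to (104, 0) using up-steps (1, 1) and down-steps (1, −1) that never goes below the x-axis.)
C_52 = 29869166945772625950142417512

These Dyck paths are counted by the Catalan number C_n = (1/(n + 1)) · C(2n, n). For n = 52: C_52 = (1/53) · C(104, 52) = 1583065848125949175357548128136/53 = 29869166945772625950142417512.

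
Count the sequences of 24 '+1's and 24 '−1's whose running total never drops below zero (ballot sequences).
C_24 = 1289904147324

These ballot sequences are counted by the Catalan number C_n = (1/(n + 1)) · C(2n, n). For n = 24: C_24 = (1/25) · C(48, 24) = 32247603683100/25 = 1289904147324.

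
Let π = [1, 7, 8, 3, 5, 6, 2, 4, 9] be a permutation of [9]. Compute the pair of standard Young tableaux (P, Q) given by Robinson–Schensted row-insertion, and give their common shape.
P = [1, 2, 4, 6, 9] / [3, 5] / [7, 8];  Q = [1, 2, 3, 6, 9] / [4, 5] / [7, 8];  common shape = (5, 2, 2)

Row-insert the values π_1, π_2, … into P one at a time, bumping the leftmost entry strictly greater than the inserted value down to the next row. The recording tableau Q records, in position (i, j), the step at which that cell was added to P.
  Insert 1 (step 1): P = [1];  Q = [1]
  Insert 7 (step 2): P = [1, 7];  Q = [1, 2]
  Insert 8 (step 3): P = [1, 7, 8];  Q = [1, 2, 3]
  Insert 3 (step 4): P = [1, 3, 8] / [7];  Q = [1, 2, 3] / [4]
  Insert 5 (step 5): P = [1, 3, 5] / [7, 8];  Q = [1, 2, 3] / [4, 5]
  Insert 6 (step 6): P = [1, 3, 5, 6] / [7, 8];  Q = [1, 2, 3, 6] / [4, 5]
  Insert 2 (step 7): P = [1, 2, 5, 6] / [3, 8] / [7];  Q = [1, 2, 3, 6] / [4, 5] / [7]
  Insert 4 (step 8): P = [1, 2, 4, 6] / [3, 5] / [7, 8];  Q = [1, 2, 3, 6] / [4, 5] / [7, 8]
  Insert 9 (step 9): P = [1, 2, 4, 6, 9] / [3, 5] / [7, 8];  Q = [1, 2, 3, 6, 9] / [4, 5] / [7, 8]
Final shape: (5, 2, 2).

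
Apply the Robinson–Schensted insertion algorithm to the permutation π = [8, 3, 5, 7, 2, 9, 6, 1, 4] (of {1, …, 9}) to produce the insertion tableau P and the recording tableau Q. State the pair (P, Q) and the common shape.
P = [1, 4, 6, 9] / [2, 5] / [3, 7] / [8];  Q = [1, 3, 4, 6] / [2, 7] / [5, 9] / [8];  common shape = (4, 2, 2, 1)

Row-insert the values π_1, π_2, … into P one at a time, bumping the leftmost entry strictly greater than the inserted value down to the next row. The recording tableau Q records, in position (i, j), the step at which that cell was added to P.
  Insert 8 (step 1): P = [8];  Q = [1]
  Insert 3 (step 2): P = [3] / [8];  Q = [1] / [2]
  Insert 5 (step 3): P = [3, 5] / [8];  Q = [1, 3] / [2]
  Insert 7 (step 4): P = [3, 5, 7] / [8];  Q = [1, 3, 4] / [2]
  Insert 2 (step 5): P = [2, 5, 7] / [3] / [8];  Q = [1, 3, 4] / [2] / [5]
  Insert 9 (step 6): P = [2, 5, 7, 9] / [3] / [8];  Q = [1, 3, 4, 6] / [2] / [5]
  Insert 6 (step 7): P = [2, 5, 6, 9] / [3, 7] / [8];  Q = [1, 3, 4, 6] / [2, 7] / [5]
  Insert 1 (step 8): P = [1, 5, 6, 9] / [2, 7] / [3] / [8];  Q = [1, 3, 4, 6] / [2, 7] / [5] / [8]
  Insert 4 (step 9): P = [1, 4, 6, 9] / [2, 5] / [3, 7] / [8];  Q = [1, 3, 4, 6] / [2, 7] / [5, 9] / [8]
Final shape: (4, 2, 2, 1).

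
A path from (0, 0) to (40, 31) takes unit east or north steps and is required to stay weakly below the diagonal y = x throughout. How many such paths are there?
Number of paths = 30918092400693855280

By the reflection principle (André's argument), the number of monotone paths to (40, 31) with n ≤ m that never go above y = x is C(71, 40) − C(71, 41) = 126764178842844806648 − 95846086442150951368 = 30918092400693855280.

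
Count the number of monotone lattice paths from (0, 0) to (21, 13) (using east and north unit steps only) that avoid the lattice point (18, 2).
Number of paths = 927914600

Total paths from (0, 0) to (21, 13): C(34, 21) = 927983760. Paths through (18, 2): (paths (0, 0) → (18, 2)) × (paths (18, 2) → (21, 13)) = C(20, 18) · C(14, 3) = 190 · 364 = 69160. Avoidance count = 927983760 − 69160 = 927914600.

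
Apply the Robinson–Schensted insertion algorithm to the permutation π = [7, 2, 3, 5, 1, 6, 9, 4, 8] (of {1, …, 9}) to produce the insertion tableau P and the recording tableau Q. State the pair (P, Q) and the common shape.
P = [1, 3, 4, 6, 8] / [2, 5, 9] / [7];  Q = [1, 3, 4, 6, 7] / [2, 8, 9] / [5];  common shape = (5, 3, 1)

Row-insert the values π_1, π_2, … into P one at a time, bumping the leftmost entry strictly greater than the inserted value down to the next row. The recording tableau Q records, in position (i, j), the step at which that cell was added to P.
  Insert 7 (step 1): P = [7];  Q = [1]
  Insert 2 (step 2): P = [2] / [7];  Q = [1] / [2]
  Insert 3 (step 3): P = [2, 3] / [7];  Q = [1, 3] / [2]
  Insert 5 (step 4): P = [2, 3, 5] / [7];  Q = [1, 3, 4] / [2]
  Insert 1 (step 5): P = [1, 3, 5] / [2] / [7];  Q = [1, 3, 4] / [2] / [5]
  Insert 6 (step 6): P = [1, 3, 5, 6] / [2] / [7];  Q = [1, 3, 4, 6] / [2] / [5]
  Insert 9 (step 7): P = [1, 3, 5, 6, 9] / [2] / [7];  Q = [1, 3, 4, 6, 7] / [2] / [5]
  Insert 4 (step 8): P = [1, 3, 4, 6, 9] / [2, 5] / [7];  Q = [1, 3, 4, 6, 7] / [2, 8] / [5]
  Insert 8 (step 9): P = [1, 3, 4, 6, 8] / [2, 5, 9] / [7];  Q = [1, 3, 4, 6, 7] / [2, 8, 9] / [5]
Final shape: (5, 3, 1).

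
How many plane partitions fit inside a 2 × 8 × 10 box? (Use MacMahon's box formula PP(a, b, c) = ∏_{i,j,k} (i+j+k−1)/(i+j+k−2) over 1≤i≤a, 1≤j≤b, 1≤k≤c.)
PP(2, 8, 10) = 367479684

Evaluate the triple product over i = 1..2, j = 1..8, k = 1..10. The factors are (2/1) · (3/2) · (4/3) · (5/4) · (6/5) · (7/6) · (8/7) · (9/8) · … (160 factors total). The numerators and denominators telescope so the product is an integer; carrying out the multiplication exactly gives PP(2, 8, 10) = 367479684.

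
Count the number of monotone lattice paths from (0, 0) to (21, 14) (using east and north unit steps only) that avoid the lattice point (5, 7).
Number of paths = 2125795056

Total paths from (0, 0) to (21, 14): C(35, 21) = 2319959400. Paths through (5, 7): (paths (0, 0) → (5, 7)) × (paths (5, 7) → (21, 14)) = C(12, 5) · C(23, 16) = 792 · 245157 = 194164344. Avoidance count = 2319959400 − 194164344 = 2125795056.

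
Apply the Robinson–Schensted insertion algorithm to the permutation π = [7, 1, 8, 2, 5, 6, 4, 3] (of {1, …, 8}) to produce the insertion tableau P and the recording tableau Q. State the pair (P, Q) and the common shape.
P = [1, 2, 3, 6] / [4, 8] / [5] / [7];  Q = [1, 3, 5, 6] / [2, 4] / [7] / [8];  common shape = (4, 2, 1, 1)

Row-insert the values π_1, π_2, … into P one at a time, bumping the leftmost entry strictly greater than the inserted value down to the next row. The recording tableau Q records, in position (i, j), the step at which that cell was added to P.
  Insert 7 (step 1): P = [7];  Q = [1]
  Insert 1 (step 2): P = [1] / [7];  Q = [1] / [2]
  Insert 8 (step 3): P = [1, 8] / [7];  Q = [1, 3] / [2]
  Insert 2 (step 4): P = [1, 2] / [7, 8];  Q = [1, 3] / [2, 4]
  Insert 5 (step 5): P = [1, 2, 5] / [7, 8];  Q = [1, 3, 5] / [2, 4]
  Insert 6 (step 6): P = [1, 2, 5, 6] / [7, 8];  Q = [1, 3, 5, 6] / [2, 4]
  Insert 4 (step 7): P = [1, 2, 4, 6] / [5, 8] / [7];  Q = [1, 3, 5, 6] / [2, 4] / [7]
  Insert 3 (step 8): P = [1, 2, 3, 6] / [4, 8] / [5] / [7];  Q = [1, 3, 5, 6] / [2, 4] / [7] / [8]
Final shape: (4, 2, 1, 1).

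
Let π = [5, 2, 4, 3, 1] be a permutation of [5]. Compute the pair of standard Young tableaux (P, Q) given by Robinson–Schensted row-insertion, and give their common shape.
P = [1, 3] / [2] / [4] / [5];  Q = [1, 3] / [2] / [4] / [5];  common shape = (2, 1, 1, 1)

Row-insert the values π_1, π_2, … into P one at a time, bumping the leftmost entry strictly greater than the inserted value down to the next row. The recording tableau Q records, in position (i, j), the step at which that cell was added to P.
  Insert 5 (step 1): P = [5];  Q = [1]
  Insert 2 (step 2): P = [2] / [5];  Q = [1] / [2]
  Insert 4 (step 3): P = [2, 4] / [5];  Q = [1, 3] / [2]
  Insert 3 (step 4): P = [2, 3] / [4] / [5];  Q = [1, 3] / [2] / [4]
  Insert 1 (step 5): P = [1, 3] / [2] / [4] / [5];  Q = [1, 3] / [2] / [4] / [5]
Final shape: (2, 1, 1, 1).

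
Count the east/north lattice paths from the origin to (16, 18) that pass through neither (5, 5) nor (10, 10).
Number of paths = 1210813386

Inclusion–exclusion. Total paths: C(34, 16) = 2203961430. Through P₁: C(10, 5)·C(24, 11) = 629028288. Through P₂: C(20, 10)·C(14, 6) = 554822268. Since P₁ is strictly southwest of P₂, a monotone path through both must visit P₁ then P₂; paths through both = C(10, 5)·C(10, 5)·C(14, 6) = 190702512. Avoid both = 2203961430 − 629028288 − 554822268 + 190702512 = 1210813386.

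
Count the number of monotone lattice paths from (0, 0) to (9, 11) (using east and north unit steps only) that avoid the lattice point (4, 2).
Number of paths = 137930

Total paths from (0, 0) to (9, 11): C(20, 9) = 167960. Paths through (4, 2): (paths (0, 0) → (4, 2)) × (paths (4, 2) → (9, 11)) = C(6, 4) · C(14, 5) = 15 · 2002 = 30030. Avoidance count = 167960 − 30030 = 137930.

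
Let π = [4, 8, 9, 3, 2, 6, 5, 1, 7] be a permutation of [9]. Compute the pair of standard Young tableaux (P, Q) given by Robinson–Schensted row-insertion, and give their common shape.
P = [1, 5, 7] / [2, 6, 9] / [3, 8] / [4];  Q = [1, 2, 3] / [4, 6, 9] / [5, 7] / [8];  common shape = (3, 3, 2, 1)

Row-insert the values π_1, π_2, … into P one at a time, bumping the leftmost entry strictly greater than the inserted value down to the next row. The recording tableau Q records, in position (i, j), the step at which that cell was added to P.
  Insert 4 (step 1): P = [4];  Q = [1]
  Insert 8 (step 2): P = [4, 8];  Q = [1, 2]
  Insert 9 (step 3): P = [4, 8, 9];  Q = [1, 2, 3]
  Insert 3 (step 4): P = [3, 8, 9] / [4];  Q = [1, 2, 3] / [4]
  Insert 2 (step 5): P = [2, 8, 9] / [3] / [4];  Q = [1, 2, 3] / [4] / [5]
  Insert 6 (step 6): P = [2, 6, 9] / [3, 8] / [4];  Q = [1, 2, 3] / [4, 6] / [5]
  Insert 5 (step 7): P = [2, 5, 9] / [3, 6] / [4, 8];  Q = [1, 2, 3] / [4, 6] / [5, 7]
  Insert 1 (step 8): P = [1, 5, 9] / [2, 6] / [3, 8] / [4];  Q = [1, 2, 3] / [4, 6] / [5, 7] / [8]
  Insert 7 (step 9): P = [1, 5, 7] / [2, 6, 9] / [3, 8] / [4];  Q = [1, 2, 3] / [4, 6, 9] / [5, 7] / [8]
Final shape: (3, 3, 2, 1).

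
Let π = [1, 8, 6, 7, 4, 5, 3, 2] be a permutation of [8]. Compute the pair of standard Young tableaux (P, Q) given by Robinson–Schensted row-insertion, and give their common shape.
P = [1, 2, 5] / [3, 7] / [4] / [6] / [8];  Q = [1, 2, 4] / [3, 6] / [5] / [7] / [8];  common shape = (3, 2, 1, 1, 1)

Row-insert the values π_1, π_2, … into P one at a time, bumping the leftmost entry strictly greater than the inserted value down to the next row. The recording tableau Q records, in position (i, j), the step at which that cell was added to P.
  Insert 1 (step 1): P = [1];  Q = [1]
  Insert 8 (step 2): P = [1, 8];  Q = [1, 2]
  Insert 6 (step 3): P = [1, 6] / [8];  Q = [1, 2] / [3]
  Insert 7 (step 4): P = [1, 6, 7] / [8];  Q = [1, 2, 4] / [3]
  Insert 4 (step 5): P = [1, 4, 7] / [6] / [8];  Q = [1, 2, 4] / [3] / [5]
  Insert 5 (step 6): P = [1, 4, 5] / [6, 7] / [8];  Q = [1, 2, 4] / [3, 6] / [5]
  Insert 3 (step 7): P = [1, 3, 5] / [4, 7] / [6] / [8];  Q = [1, 2, 4] / [3, 6] / [5] / [7]
  Insert 2 (step 8): P = [1, 2, 5] / [3, 7] / [4] / [6] / [8];  Q = [1, 2, 4] / [3, 6] / [5] / [7] / [8]
Final shape: (3, 2, 1, 1, 1).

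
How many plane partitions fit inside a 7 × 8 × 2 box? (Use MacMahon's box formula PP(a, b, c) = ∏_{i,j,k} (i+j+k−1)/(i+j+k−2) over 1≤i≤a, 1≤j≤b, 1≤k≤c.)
PP(7, 8, 2) = 9202050

Evaluate the triple product over i = 1..7, j = 1..8, k = 1..2. The factors are (2/1) · (3/2) · (3/2) · (4/3) · (4/3) · (5/4) · (5/4) · (6/5) · … (112 factors total). The numerators and denominators telescope so the product is an integer; carrying out the multiplication exactly gives PP(7, 8, 2) = 9202050.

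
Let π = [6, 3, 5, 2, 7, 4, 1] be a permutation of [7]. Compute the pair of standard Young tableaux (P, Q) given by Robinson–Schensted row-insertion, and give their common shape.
P = [1, 4, 7] / [2, 5] / [3] / [6];  Q = [1, 3, 5] / [2, 6] / [4] / [7];  common shape = (3, 2, 1, 1)

Row-insert the values π_1, π_2, … into P one at a time, bumping the leftmost entry strictly greater than the inserted value down to the next row. The recording tableau Q records, in position (i, j), the step at which that cell was added to P.
  Insert 6 (step 1): P = [6];  Q = [1]
  Insert 3 (step 2): P = [3] / [6];  Q = [1] / [2]
  Insert 5 (step 3): P = [3, 5] / [6];  Q = [1, 3] / [2]
  Insert 2 (step 4): P = [2, 5] / [3] / [6];  Q = [1, 3] / [2] / [4]
  Insert 7 (step 5): P = [2, 5, 7] / [3] / [6];  Q = [1, 3, 5] / [2] / [4]
  Insert 4 (step 6): P = [2, 4, 7] / [3, 5] / [6];  Q = [1, 3, 5] / [2, 6] / [4]
  Insert 1 (step 7): P = [1, 4, 7] / [2, 5] / [3] / [6];  Q = [1, 3, 5] / [2, 6] / [4] / [7]
Final shape: (3, 2, 1, 1).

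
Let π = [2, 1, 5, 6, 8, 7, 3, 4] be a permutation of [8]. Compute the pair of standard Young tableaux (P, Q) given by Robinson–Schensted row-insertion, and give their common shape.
P = [1, 3, 4, 7] / [2, 5, 6] / [8];  Q = [1, 3, 4, 5] / [2, 6, 8] / [7];  common shape = (4, 3, 1)

Row-insert the values π_1, π_2, … into P one at a time, bumping the leftmost entry strictly greater than the inserted value down to the next row. The recording tableau Q records, in position (i, j), the step at which that cell was added to P.
  Insert 2 (step 1): P = [2];  Q = [1]
  Insert 1 (step 2): P = [1] / [2];  Q = [1] / [2]
  Insert 5 (step 3): P = [1, 5] / [2];  Q = [1, 3] / [2]
  Insert 6 (step 4): P = [1, 5, 6] / [2];  Q = [1, 3, 4] / [2]
  Insert 8 (step 5): P = [1, 5, 6, 8] / [2];  Q = [1, 3, 4, 5] / [2]
  Insert 7 (step 6): P = [1, 5, 6, 7] / [2, 8];  Q = [1, 3, 4, 5] / [2, 6]
  Insert 3 (step 7): P = [1, 3, 6, 7] / [2, 5] / [8];  Q = [1, 3, 4, 5] / [2, 6] / [7]
  Insert 4 (step 8): P = [1, 3, 4, 7] / [2, 5, 6] / [8];  Q = [1, 3, 4, 5] / [2, 6, 8] / [7]
Final shape: (4, 3, 1).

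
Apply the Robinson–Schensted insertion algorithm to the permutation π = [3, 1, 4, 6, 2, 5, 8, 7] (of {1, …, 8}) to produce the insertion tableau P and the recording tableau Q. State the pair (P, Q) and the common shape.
P = [1, 2, 5, 7] / [3, 4, 6, 8];  Q = [1, 3, 4, 7] / [2, 5, 6, 8];  common shape = (4, 4)

Row-insert the values π_1, π_2, … into P one at a time, bumping the leftmost entry strictly greater than the inserted value down to the next row. The recording tableau Q records, in position (i, j), the step at which that cell was added to P.
  Insert 3 (step 1): P = [3];  Q = [1]
  Insert 1 (step 2): P = [1] / [3];  Q = [1] / [2]
  Insert 4 (step 3): P = [1, 4] / [3];  Q = [1, 3] / [2]
  Insert 6 (step 4): P = [1, 4, 6] / [3];  Q = [1, 3, 4] / [2]
  Insert 2 (step 5): P = [1, 2, 6] / [3, 4];  Q = [1, 3, 4] / [2, 5]
  Insert 5 (step 6): P = [1, 2, 5] / [3, 4, 6];  Q = [1, 3, 4] / [2, 5, 6]
  Insert 8 (step 7): P = [1, 2, 5, 8] / [3, 4, 6];  Q = [1, 3, 4, 7] / [2, 5, 6]
  Insert 7 (step 8): P = [1, 2, 5, 7] / [3, 4, 6, 8];  Q = [1, 3, 4, 7] / [2, 5, 6, 8]
Final shape: (4, 4).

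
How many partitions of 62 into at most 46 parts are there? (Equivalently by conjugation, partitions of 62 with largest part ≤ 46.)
p(62, parts ≤ 46) = 1299472

Use the recurrence p(n, m) = p(n, m−1) + p(n−m, m): either the largest part is < m (count p(n, m−1)) or the largest part is exactly m (remove one copy of m, count p(n−m, m)). With p(0, ·) = 1 this gives p(62, parts ≤ 46) = 1299472. (By conjugating Young diagrams, this also counts partitions of 62 into at most 46 parts.)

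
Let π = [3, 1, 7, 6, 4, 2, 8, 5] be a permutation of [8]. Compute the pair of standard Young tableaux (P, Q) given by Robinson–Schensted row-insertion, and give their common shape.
P = [1, 2, 5] / [3, 4, 8] / [6] / [7];  Q = [1, 3, 7] / [2, 4, 8] / [5] / [6];  common shape = (3, 3, 1, 1)

Row-insert the values π_1, π_2, … into P one at a time, bumping the leftmost entry strictly greater than the inserted value down to the next row. The recording tableau Q records, in position (i, j), the step at which that cell was added to P.
  Insert 3 (step 1): P = [3];  Q = [1]
  Insert 1 (step 2): P = [1] / [3];  Q = [1] / [2]
  Insert 7 (step 3): P = [1, 7] / [3];  Q = [1, 3] / [2]
  Insert 6 (step 4): P = [1, 6] / [3, 7];  Q = [1, 3] / [2, 4]
  Insert 4 (step 5): P = [1, 4] / [3, 6] / [7];  Q = [1, 3] / [2, 4] / [5]
  Insert 2 (step 6): P = [1, 2] / [3, 4] / [6] / [7];  Q = [1, 3] / [2, 4] / [5] / [6]
  Insert 8 (step 7): P = [1, 2, 8] / [3, 4] / [6] / [7];  Q = [1, 3, 7] / [2, 4] / [5] / [6]
  Insert 5 (step 8): P = [1, 2, 5] / [3, 4, 8] / [6] / [7];  Q = [1, 3, 7] / [2, 4, 8] / [5] / [6]
Final shape: (3, 3, 1, 1).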